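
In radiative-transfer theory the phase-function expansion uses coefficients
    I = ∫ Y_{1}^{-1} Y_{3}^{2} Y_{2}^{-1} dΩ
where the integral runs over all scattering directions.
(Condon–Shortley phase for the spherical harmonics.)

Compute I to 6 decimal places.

0.261169

Rules hold: Σm=0, L=6 even, 2≤2≤4.
N = 3·7·5 = 105
Δ = 2!·0!·4!/7! = 1/105
Racah Σ t=1..1: t=1:−1/4 = -1/4
⇒ 3j(1 3 2; 0 0 0)² = 3/35, sgn -1
Racah Σ t=2..2: t=2:+1/12 = 1/12
⇒ 3j(1 3 2; -1 2 -1)² = 2/21, sgn -1
4πI² = N·(3j₀)²·(3jₘ)² = 6/7
I = +1·√(0.857143/4π) = 0.26116903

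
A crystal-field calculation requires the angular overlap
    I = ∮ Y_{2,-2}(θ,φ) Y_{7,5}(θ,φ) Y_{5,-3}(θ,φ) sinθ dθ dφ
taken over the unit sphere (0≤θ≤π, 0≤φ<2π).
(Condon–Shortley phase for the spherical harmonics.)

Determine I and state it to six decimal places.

m-sum 0 ✓  L=14 even ✓  5≤5≤9 ✓
Π(2lᵢ+1) = 5×15×11 = 825
triangle coeff Δ(2,7,5) = 1/15015
Σ_t [2,2]: t=2:+1/57600 = 1/57600
(3j)²=21/715 [(2 7 5; 0 0 0)], sign=-1
Σ_t [4,4]: t=4:+1/1935360 = 1/1935360
(3j)²=3/91 [(2 7 5; -2 5 -3)], sign=+1
⇒ 4πI² = 135/169
I = (-1)√(135/169/(4π)) = -0.25212656

-0.252127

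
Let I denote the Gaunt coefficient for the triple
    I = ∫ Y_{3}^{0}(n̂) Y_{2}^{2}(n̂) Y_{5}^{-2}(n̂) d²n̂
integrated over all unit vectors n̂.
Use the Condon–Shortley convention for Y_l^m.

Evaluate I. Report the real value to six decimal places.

0.141758

m-sum 0 ✓  L=10 even ✓  1≤5≤5 ✓
Π(2lᵢ+1) = 7×5×11 = 385
triangle coeff Δ(3,2,5) = 1/2310
Σ_t [0,0]: t=0:+1/144 = 1/144
(3j)²=10/231 [(3 2 5; 0 0 0)], sign=-1
Σ_t [0,0]: t=0:+1/864 = 1/864
(3j)²=1/66 [(3 2 5; 0 2 -2)], sign=-1
⇒ 4πI² = 25/99
I = (+1)√(25/99/(4π)) = 0.14175797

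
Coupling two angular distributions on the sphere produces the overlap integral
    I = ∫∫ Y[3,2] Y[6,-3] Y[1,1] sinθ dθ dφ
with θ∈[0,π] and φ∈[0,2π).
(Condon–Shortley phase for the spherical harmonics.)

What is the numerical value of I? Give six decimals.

0.000000

|3−6|≤1≤3+6 violated ⇒ I = 0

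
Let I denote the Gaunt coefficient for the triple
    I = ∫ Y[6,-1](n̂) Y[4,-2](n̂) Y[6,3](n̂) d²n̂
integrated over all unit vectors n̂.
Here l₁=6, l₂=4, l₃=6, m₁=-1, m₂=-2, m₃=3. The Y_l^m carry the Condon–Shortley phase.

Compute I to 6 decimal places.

0.036205

Rules hold: Σm=0, L=16 even, 2≤6≤10.
N = 13·9·13 = 1521
Δ = 4!·8!·4!/17! = 1/15315300
Racah Σ t=0..4: t=0:+1/829440 t=1:−1/25920 t=2:+1/9216 t=3:−1/25920 t=4:+1/829440 = 7/207360
⇒ 3j(6 4 6; 0 0 0)² = 28/2431, sgn +1
Racah Σ t=0..2: t=0:+1/483840 t=1:−1/51840 t=2:+1/69120 = -1/362880
⇒ 3j(6 4 6; -1 -2 3)² = 16/17017, sgn +1
4πI² = N·(3j₀)²·(3jₘ)² = 576/34969
I = +1·√(0.0164717/4π) = 0.03620468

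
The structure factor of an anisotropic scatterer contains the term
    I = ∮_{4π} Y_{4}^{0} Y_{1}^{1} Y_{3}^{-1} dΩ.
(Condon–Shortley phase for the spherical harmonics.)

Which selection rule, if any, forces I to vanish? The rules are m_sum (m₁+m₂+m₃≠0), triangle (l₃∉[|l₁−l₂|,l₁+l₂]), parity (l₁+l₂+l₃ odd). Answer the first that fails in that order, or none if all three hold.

azimuthal sum: 0 + 1 − 1 = 0  ✓
3 ≤ 3 ≤ 5 (triangle on l)  ✓
L = 4 + 1 + 3 = 8 (even)  ✓

none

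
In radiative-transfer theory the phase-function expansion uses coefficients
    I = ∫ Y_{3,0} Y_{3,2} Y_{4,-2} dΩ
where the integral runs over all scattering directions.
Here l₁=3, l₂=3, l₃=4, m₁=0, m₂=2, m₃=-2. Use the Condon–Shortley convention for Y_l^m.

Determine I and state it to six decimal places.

-0.044418

m-sum 0 ✓  L=10 even ✓  0≤4≤6 ✓
Π(2lᵢ+1) = 7×7×9 = 441
triangle coeff Δ(3,3,4) = 1/34650
Σ_t [0,2]: t=0:+1/72 t=1:−1/16 t=2:+1/72 = -5/144
(3j)²=2/77 [(3 3 4; 0 0 0)], sign=-1
Σ_t [1,2]: t=1:−1/96 t=2:+1/72 = 1/288
(3j)²=1/462 [(3 3 4; 0 2 -2)], sign=+1
⇒ 4πI² = 3/121
I = (-1)√(3/121/(4π)) = -0.04441841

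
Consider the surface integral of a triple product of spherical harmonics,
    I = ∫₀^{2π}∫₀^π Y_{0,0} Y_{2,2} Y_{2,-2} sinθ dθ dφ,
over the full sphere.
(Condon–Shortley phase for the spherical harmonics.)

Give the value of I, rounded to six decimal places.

0.282095

Checks pass: Σm=0; 4 even; l₃=2∈[2,2].
(2·0+1)(2·2+1)(2·2+1) = 25
Δ: 0! 0! 4! / 5! → 1/5
sum: t=0:+1/4 = 1/4
3j²(0 2 2; 0 0 0) = Δ·Π!·Σ² = 1/5  (sign +1)
sum: t=0:+1/24 = 1/24
3j²(0 2 2; 0 2 -2) = Δ·Π!·Σ² = 1/5  (sign +1)
combine: 4πI² = 25·1/5·1/5 = 1/1
take √, sign +1: I = 0.28209479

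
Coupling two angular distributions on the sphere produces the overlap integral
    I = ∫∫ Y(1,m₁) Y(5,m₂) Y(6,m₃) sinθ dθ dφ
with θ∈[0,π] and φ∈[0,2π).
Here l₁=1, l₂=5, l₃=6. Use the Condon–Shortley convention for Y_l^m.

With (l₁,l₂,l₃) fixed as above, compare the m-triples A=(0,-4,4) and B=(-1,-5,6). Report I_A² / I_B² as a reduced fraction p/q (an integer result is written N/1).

10/33

Same 1,5,6: normalisation and zero-m 3j drop out of the ratio.
A: Δ: 0! 2! 10! / 13! → 1/858; sum: t=0:+1/362880 = 1/362880; 3j²(1 5 6; 0 -4 4) = Δ·Π!·Σ² = 10/429  (sign +1)
B: Δ: 0! 2! 10! / 13! → 1/858; sum: t=0:+1/7257600 = 1/7257600; 3j²(1 5 6; -1 -5 6) = Δ·Π!·Σ² = 1/13  (sign +1)
I_A²/I_B² = (10/429)/(1/13) = 10/33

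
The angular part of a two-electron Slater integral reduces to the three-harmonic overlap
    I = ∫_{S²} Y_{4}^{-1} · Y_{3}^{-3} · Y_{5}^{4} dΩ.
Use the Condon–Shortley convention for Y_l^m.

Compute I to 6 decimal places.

Checks pass: Σm=0; 12 even; l₃=5∈[1,7].
(2·4+1)(2·3+1)(2·5+1) = 693
Δ: 2! 6! 4! / 13! → 1/180180
sum: t=0:+1/576 t=1:−1/144 t=2:+1/576 = -1/288
3j²(4 3 5; 0 0 0) = Δ·Π!·Σ² = 20/1001  (sign +1)
sum: t=0:+1/5760 = 1/5760
3j²(4 3 5; -1 -3 4) = Δ·Π!·Σ² = 9/286  (sign -1)
combine: 4πI² = 693·20/1001·9/286 = 810/1859
take √, sign -1: I = -0.18620781

-0.186208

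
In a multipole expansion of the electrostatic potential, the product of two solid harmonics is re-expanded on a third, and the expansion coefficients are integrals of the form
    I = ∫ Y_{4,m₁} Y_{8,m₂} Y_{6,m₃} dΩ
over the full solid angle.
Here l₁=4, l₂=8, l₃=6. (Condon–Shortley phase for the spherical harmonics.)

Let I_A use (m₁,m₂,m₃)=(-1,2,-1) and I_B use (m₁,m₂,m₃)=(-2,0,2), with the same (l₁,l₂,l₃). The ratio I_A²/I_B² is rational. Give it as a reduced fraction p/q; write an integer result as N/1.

39601/42588

Same 4,8,6: normalisation and zero-m 3j drop out of the ratio.
A: Δ: 6! 2! 10! / 19! → 1/23279256; sum: t=3:−1/2177280 t=4:+1/829440 t=5:−1/3456000 = 199/435456000; 3j²(4 8 6; -1 2 -1) = Δ·Π!·Σ² = 39601/3879876  (sign -1)
B: Δ: 6! 2! 10! / 19! → 1/23279256; sum: t=4:+1/1658880 t=5:−1/3628800 t=6:+1/116121600 = 13/38707200; 3j²(4 8 6; -2 0 2) = Δ·Π!·Σ² = 39/3553  (sign +1)
I_A²/I_B² = (39601/3879876)/(39/3553) = 39601/42588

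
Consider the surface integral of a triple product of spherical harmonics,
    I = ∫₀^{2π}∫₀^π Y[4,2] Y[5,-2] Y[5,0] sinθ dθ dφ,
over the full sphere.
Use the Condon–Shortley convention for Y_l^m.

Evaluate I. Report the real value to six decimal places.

m-sum 0 ✓  L=14 even ✓  1≤5≤9 ✓
Π(2lᵢ+1) = 9×11×11 = 1089
triangle coeff Δ(4,5,5) = 1/3153150
Σ_t [0,4]: t=0:+1/69120 t=1:−1/1728 t=2:+1/576 t=3:−1/1728 t=4:+1/69120 = 7/11520
(3j)²=2/143 [(4 5 5; 0 0 0)], sign=-1
Σ_t [0,2]: t=0:+1/3456 t=1:−1/1728 t=2:+1/11520 = -7/34560
(3j)²=7/858 [(4 5 5; 2 -2 0)], sign=+1
⇒ 4πI² = 21/169
I = (-1)√(21/169/(4π)) = -0.09944006

-0.099440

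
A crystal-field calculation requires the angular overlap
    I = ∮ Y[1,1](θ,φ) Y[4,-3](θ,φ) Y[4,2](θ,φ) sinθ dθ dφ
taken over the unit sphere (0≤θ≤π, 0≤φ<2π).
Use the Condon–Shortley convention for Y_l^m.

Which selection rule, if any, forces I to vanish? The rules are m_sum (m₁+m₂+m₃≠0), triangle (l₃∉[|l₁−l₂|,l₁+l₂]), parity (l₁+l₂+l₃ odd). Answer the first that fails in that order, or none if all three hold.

parity

m₁+m₂+m₃ = 1 − 3 + 2 = 0  ✓
triangle: |1−4|=3 ≤ l₃=4 ≤ 1+4=5  ✓
parity: l₁+l₂+l₃ = 9 is odd  ✗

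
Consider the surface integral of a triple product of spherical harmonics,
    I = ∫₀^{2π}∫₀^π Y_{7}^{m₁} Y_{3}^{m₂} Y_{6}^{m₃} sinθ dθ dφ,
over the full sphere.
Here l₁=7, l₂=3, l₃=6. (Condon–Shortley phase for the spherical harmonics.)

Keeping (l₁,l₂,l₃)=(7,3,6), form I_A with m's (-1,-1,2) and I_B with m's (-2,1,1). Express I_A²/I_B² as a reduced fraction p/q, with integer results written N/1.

Same 7,3,6: normalisation and zero-m 3j drop out of the ratio.
A: Δ: 4! 10! 2! / 17! → 1/2042040; sum: t=0:+1/3870720 t=1:−1/181440 t=2:+1/138240 = 23/11612160; 3j²(7 3 6; -1 -1 2) = Δ·Π!·Σ² = 529/204204  (sign +1)
B: Δ: 4! 10! 2! / 17! → 1/2042040; sum: t=2:+1/241920 t=3:−1/103680 t=4:+1/691200 = -59/14515200; 3j²(7 3 6; -2 1 1) = Δ·Π!·Σ² = 3481/340340  (sign +1)
I_A²/I_B² = (529/204204)/(3481/340340) = 2645/10443

2645/10443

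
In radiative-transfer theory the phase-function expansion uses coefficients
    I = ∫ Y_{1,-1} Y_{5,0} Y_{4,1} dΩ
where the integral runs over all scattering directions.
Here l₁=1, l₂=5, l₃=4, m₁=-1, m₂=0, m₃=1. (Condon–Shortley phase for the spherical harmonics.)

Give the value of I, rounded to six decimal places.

m-sum 0 ✓  L=10 even ✓  4≤4≤6 ✓
Π(2lᵢ+1) = 3×11×9 = 297
triangle coeff Δ(1,5,4) = 1/495
Σ_t [1,1]: t=1:−1/576 = -1/576
(3j)²=5/99 [(1 5 4; 0 0 0)], sign=-1
Σ_t [2,2]: t=2:+1/1440 = 1/1440
(3j)²=2/99 [(1 5 4; -1 0 1)], sign=-1
⇒ 4πI² = 10/33
I = (+1)√(10/33/(4π)) = 0.15528807

0.155288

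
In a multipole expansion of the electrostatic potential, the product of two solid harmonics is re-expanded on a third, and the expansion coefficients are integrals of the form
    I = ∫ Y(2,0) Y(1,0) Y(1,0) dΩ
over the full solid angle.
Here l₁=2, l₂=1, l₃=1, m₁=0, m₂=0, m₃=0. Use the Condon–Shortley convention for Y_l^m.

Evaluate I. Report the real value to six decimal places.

Checks pass: Σm=0; 4 even; l₃=1∈[1,3].
(2·2+1)(2·1+1)(2·1+1) = 45
Δ: 2! 2! 0! / 5! → 1/30
sum: t=1:−1/1 = -1/1
3j²(2 1 1; 0 0 0) = Δ·Π!·Σ² = 2/15  (sign +1)
(m-triple is (0,0,0) — same symbol as above.)
combine: 4πI² = 45·2/15·2/15 = 4/5
take √, sign +1: I = 0.25231325

0.252313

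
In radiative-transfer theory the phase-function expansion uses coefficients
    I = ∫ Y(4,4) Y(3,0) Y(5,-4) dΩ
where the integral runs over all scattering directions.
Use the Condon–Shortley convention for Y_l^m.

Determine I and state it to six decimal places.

-0.207724

Checks pass: Σm=0; 12 even; l₃=5∈[1,7].
(2·4+1)(2·3+1)(2·5+1) = 693
Δ: 2! 6! 4! / 13! → 1/180180
sum: t=0:+1/576 t=1:−1/144 t=2:+1/576 = -1/288
3j²(4 3 5; 0 0 0) = Δ·Π!·Σ² = 20/1001  (sign +1)
sum: t=0:+1/8640 = 1/8640
3j²(4 3 5; 4 0 -4) = Δ·Π!·Σ² = 28/715  (sign -1)
combine: 4πI² = 693·20/1001·28/715 = 1008/1859
take √, sign -1: I = -0.20772350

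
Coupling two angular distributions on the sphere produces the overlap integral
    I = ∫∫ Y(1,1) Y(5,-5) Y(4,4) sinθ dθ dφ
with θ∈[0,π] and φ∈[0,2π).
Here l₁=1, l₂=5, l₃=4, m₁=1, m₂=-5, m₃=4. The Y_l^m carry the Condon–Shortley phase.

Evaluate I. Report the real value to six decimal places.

-0.329416

Rules hold: Σm=0, L=10 even, 4≤4≤6.
N = 3·11·9 = 297
Δ = 2!·0!·8!/11! = 1/495
Racah Σ t=1..1: t=1:−1/576 = -1/576
⇒ 3j(1 5 4; 0 0 0)² = 5/99, sgn -1
Racah Σ t=0..0: t=0:+1/80640 = 1/80640
⇒ 3j(1 5 4; 1 -5 4)² = 1/11, sgn +1
4πI² = N·(3j₀)²·(3jₘ)² = 15/11
I = -1·√(1.36364/4π) = -0.32941575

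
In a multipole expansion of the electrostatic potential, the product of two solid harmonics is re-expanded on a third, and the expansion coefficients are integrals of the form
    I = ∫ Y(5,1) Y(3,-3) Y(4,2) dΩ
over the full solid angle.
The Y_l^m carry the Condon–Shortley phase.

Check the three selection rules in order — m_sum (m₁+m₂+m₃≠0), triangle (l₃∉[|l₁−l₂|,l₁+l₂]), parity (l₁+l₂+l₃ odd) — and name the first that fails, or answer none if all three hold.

azimuthal sum: 1 − 3 + 2 = 0  ✓
2 ≤ 4 ≤ 8 (triangle on l)  ✓
L = 5 + 3 + 4 = 12 (even)  ✓

none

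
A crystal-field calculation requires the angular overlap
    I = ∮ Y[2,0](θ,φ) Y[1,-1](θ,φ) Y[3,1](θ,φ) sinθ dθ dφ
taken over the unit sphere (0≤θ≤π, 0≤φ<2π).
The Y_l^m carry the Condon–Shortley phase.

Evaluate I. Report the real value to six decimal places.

m-sum 0 ✓  L=6 even ✓  1≤3≤3 ✓
Π(2lᵢ+1) = 5×3×7 = 105
triangle coeff Δ(2,1,3) = 1/105
Σ_t [0,0]: t=0:+1/4 = 1/4
(3j)²=3/35 [(2 1 3; 0 0 0)], sign=-1
Σ_t [0,0]: t=0:+1/8 = 1/8
(3j)²=2/35 [(2 1 3; 0 -1 1)], sign=+1
⇒ 4πI² = 18/35
I = (-1)√(18/35/(4π)) = -0.20230066

-0.202301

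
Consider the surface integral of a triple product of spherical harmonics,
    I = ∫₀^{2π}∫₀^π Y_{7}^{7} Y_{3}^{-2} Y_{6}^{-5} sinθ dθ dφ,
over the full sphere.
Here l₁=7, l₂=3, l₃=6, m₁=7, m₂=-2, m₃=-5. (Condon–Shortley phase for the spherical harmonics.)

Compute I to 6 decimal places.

-0.201189

Checks pass: Σm=0; 16 even; l₃=6∈[4,10].
(2·7+1)(2·3+1)(2·6+1) = 1365
Δ: 4! 10! 2! / 17! → 1/2042040
sum: t=1:−1/207360 t=2:+1/57600 t=3:−1/207360 = 1/129600
3j²(7 3 6; 0 0 0) = Δ·Π!·Σ² = 168/12155  (sign +1)
sum: t=0:+1/87091200 = 1/87091200
3j²(7 3 6; 7 -2 -5) = Δ·Π!·Σ² = 11/408  (sign -1)
combine: 4πI² = 1365·168/12155·11/408 = 147/289
take √, sign -1: I = -0.20118927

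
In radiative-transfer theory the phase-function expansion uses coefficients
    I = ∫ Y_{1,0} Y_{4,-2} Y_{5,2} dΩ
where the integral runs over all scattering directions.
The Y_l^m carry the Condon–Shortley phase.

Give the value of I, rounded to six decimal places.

m-sum 0 ✓  L=10 even ✓  3≤5≤5 ✓
Π(2lᵢ+1) = 3×9×11 = 297
triangle coeff Δ(1,4,5) = 1/495
Σ_t [0,0]: t=0:+1/576 = 1/576
(3j)²=5/99 [(1 4 5; 0 0 0)], sign=-1
Σ_t [0,0]: t=0:+1/1440 = 1/1440
(3j)²=7/165 [(1 4 5; 0 -2 2)], sign=-1
⇒ 4πI² = 7/11
I = (+1)√(7/11/(4π)) = 0.22503380

0.225034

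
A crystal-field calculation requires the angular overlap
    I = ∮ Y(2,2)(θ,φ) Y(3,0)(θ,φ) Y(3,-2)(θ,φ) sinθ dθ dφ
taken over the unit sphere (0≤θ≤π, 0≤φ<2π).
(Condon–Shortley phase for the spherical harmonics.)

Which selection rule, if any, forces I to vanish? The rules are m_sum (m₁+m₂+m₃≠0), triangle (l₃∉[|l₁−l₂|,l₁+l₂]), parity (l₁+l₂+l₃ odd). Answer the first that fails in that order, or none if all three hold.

azimuthal sum: 2 + 0 − 2 = 0  ✓
1 ≤ 3 ≤ 5 (triangle on l)  ✓
L = 2 + 3 + 3 = 8 (even)  ✓

none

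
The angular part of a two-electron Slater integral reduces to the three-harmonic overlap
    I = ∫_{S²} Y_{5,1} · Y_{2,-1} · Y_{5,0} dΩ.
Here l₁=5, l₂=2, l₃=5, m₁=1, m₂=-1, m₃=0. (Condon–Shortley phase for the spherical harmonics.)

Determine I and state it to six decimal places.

-0.036166

Checks pass: Σm=0; 12 even; l₃=5∈[3,7].
(2·5+1)(2·2+1)(2·5+1) = 605
Δ: 2! 8! 2! / 13! → 1/38610
sum: t=0:+1/2880 t=1:−1/576 t=2:+1/2880 = -1/960
3j²(5 2 5; 0 0 0) = Δ·Π!·Σ² = 10/429  (sign +1)
sum: t=0:+1/1152 t=1:−1/1440 = 1/5760
3j²(5 2 5; 1 -1 0) = Δ·Π!·Σ² = 1/858  (sign -1)
combine: 4πI² = 605·10/429·1/858 = 25/1521
take √, sign -1: I = -0.03616600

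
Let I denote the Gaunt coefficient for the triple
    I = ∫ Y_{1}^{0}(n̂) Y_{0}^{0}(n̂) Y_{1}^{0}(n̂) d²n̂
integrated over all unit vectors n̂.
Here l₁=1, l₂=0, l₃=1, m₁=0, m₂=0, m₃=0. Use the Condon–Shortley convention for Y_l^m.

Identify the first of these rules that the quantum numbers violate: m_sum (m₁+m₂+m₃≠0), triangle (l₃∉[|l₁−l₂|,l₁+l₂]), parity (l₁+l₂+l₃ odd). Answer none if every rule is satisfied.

none

azimuthal sum: 0 + 0 + 0 = 0  ✓
1 ≤ 1 ≤ 1 (triangle on l)  ✓
L = 1 + 0 + 1 = 2 (even)  ✓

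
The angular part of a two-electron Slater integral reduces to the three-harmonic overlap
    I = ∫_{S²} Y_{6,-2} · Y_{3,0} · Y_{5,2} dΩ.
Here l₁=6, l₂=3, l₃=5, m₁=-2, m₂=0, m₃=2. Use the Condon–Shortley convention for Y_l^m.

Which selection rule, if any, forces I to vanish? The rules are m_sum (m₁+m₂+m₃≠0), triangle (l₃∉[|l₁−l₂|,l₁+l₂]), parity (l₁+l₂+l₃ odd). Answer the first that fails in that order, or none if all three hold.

none

m₁+m₂+m₃ = -2 + 0 + 2 = 0  ✓
triangle: |6−3|=3 ≤ l₃=5 ≤ 6+3=9  ✓
parity: l₁+l₂+l₃ = 14 is even  ✓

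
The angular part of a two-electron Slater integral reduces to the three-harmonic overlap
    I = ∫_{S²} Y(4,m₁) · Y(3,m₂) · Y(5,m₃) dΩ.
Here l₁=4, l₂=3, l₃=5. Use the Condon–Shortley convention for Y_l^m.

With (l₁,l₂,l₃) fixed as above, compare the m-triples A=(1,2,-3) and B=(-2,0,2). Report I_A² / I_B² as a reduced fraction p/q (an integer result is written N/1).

5/2

l's match ⇒ only the (l;m) 3-j factors differ between A and B.
A: triangle coeff Δ(4,3,5) = 1/180180; Σ_t [1,2]: t=1:−1/1152 t=2:+1/1440 = -1/5760; (3j)²=1/858 [(4 3 5; 1 2 -3)], sign=-1
B: triangle coeff Δ(4,3,5) = 1/180180; Σ_t [0,2]: t=0:+1/8640 t=1:−1/480 t=2:+1/576 = -1/4320; (3j)²=1/2145 [(4 3 5; -2 0 2)], sign=+1
I_A²/I_B² = (1/858)/(1/2145) = 5/2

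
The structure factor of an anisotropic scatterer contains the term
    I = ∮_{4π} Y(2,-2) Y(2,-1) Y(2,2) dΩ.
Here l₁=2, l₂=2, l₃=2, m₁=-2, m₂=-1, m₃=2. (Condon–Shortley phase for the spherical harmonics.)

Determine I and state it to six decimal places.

m-sum = -2 − 1 + 2 = -1 ≠ 0 ⇒ I = 0

0.000000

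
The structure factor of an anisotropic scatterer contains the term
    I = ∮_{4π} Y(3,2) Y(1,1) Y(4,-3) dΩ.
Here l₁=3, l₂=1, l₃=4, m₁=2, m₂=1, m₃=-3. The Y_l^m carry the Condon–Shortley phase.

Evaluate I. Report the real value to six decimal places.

Checks pass: Σm=0; 8 even; l₃=4∈[2,4].
(2·3+1)(2·1+1)(2·4+1) = 189
Δ: 0! 6! 2! / 9! → 1/252
sum: t=0:+1/36 = 1/36
3j²(3 1 4; 0 0 0) = Δ·Π!·Σ² = 4/63  (sign +1)
sum: t=0:+1/240 = 1/240
3j²(3 1 4; 2 1 -3) = Δ·Π!·Σ² = 1/12  (sign -1)
combine: 4πI² = 189·4/63·1/12 = 1/1
take √, sign -1: I = -0.28209479

-0.282095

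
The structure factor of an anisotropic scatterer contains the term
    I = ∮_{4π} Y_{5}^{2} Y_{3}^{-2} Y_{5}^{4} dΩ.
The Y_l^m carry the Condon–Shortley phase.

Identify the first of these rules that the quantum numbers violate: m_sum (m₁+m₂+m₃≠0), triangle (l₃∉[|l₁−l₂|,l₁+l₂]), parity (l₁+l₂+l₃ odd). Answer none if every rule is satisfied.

m_sum

azimuthal sum: 2 − 2 + 4 = 4  ✗
2 ≤ 5 ≤ 8 (triangle on l)
L = 5 + 3 + 5 = 13 (odd)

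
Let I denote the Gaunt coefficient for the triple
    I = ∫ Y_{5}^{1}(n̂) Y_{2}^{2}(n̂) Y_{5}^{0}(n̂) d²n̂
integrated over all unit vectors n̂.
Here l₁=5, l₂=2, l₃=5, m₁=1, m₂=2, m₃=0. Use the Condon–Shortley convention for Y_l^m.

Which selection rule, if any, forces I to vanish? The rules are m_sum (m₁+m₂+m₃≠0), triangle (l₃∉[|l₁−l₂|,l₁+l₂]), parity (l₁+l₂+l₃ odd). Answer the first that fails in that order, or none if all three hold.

m_sum

azimuthal sum: 1 + 2 + 0 = 3  ✗
3 ≤ 5 ≤ 7 (triangle on l)
L = 5 + 2 + 5 = 12 (even)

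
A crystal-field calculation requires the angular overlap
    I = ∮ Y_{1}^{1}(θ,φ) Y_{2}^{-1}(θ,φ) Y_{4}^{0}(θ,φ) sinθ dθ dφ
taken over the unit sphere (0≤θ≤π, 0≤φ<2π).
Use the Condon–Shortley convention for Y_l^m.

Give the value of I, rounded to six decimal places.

triangle: need 1≤l₃≤3, have 4; I=0

0.000000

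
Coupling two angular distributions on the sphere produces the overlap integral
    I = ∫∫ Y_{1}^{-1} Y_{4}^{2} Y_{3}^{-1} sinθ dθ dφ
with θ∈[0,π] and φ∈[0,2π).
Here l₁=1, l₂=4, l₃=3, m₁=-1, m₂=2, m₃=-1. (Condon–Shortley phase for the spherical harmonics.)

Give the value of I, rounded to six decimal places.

0.238414

Rules hold: Σm=0, L=8 even, 3≤3≤5.
N = 3·9·7 = 189
Δ = 2!·0!·6!/9! = 1/252
Racah Σ t=1..1: t=1:−1/36 = -1/36
⇒ 3j(1 4 3; 0 0 0)² = 4/63, sgn +1
Racah Σ t=2..2: t=2:+1/96 = 1/96
⇒ 3j(1 4 3; -1 2 -1)² = 5/84, sgn +1
4πI² = N·(3j₀)²·(3jₘ)² = 5/7
I = +1·√(0.714286/4π) = 0.23841361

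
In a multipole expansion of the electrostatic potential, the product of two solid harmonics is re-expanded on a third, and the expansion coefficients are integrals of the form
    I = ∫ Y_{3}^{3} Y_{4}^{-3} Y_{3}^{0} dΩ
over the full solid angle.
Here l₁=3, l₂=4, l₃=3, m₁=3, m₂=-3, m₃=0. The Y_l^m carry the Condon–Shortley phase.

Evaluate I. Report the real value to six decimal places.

Checks pass: Σm=0; 10 even; l₃=3∈[1,7].
(2·3+1)(2·4+1)(2·3+1) = 441
Δ: 4! 2! 4! / 11! → 1/34650
sum: t=1:−1/72 t=2:+1/16 t=3:−1/72 = 5/144
3j²(3 4 3; 0 0 0) = Δ·Π!·Σ² = 2/77  (sign -1)
sum: t=0:+1/288 = 1/288
3j²(3 4 3; 3 -3 0) = Δ·Π!·Σ² = 1/22  (sign -1)
combine: 4πI² = 441·2/77·1/22 = 63/121
take √, sign +1: I = 0.20355073

0.203551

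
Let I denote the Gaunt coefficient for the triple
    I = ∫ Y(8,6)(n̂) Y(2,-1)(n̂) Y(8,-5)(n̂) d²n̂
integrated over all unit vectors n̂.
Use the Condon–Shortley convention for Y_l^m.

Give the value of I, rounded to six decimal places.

m-sum 0 ✓  L=18 even ✓  6≤8≤10 ✓
Π(2lᵢ+1) = 17×5×17 = 1445
triangle coeff Δ(8,2,8) = 1/348840
Σ_t [0,2]: t=0:+1/116121600 t=1:−1/25401600 t=2:+1/116121600 = -1/45158400
(3j)²=24/1615 [(8 2 8; 0 0 0)], sign=-1
Σ_t [0,1]: t=0:+1/1916006400 t=1:−1/12454041600 = 1/2264371200
(3j)²=847/38760 [(8 2 8; 6 -1 -5)], sign=-1
⇒ 4πI² = 847/1805
I = (+1)√(847/1805/(4π)) = 0.19324051

0.193241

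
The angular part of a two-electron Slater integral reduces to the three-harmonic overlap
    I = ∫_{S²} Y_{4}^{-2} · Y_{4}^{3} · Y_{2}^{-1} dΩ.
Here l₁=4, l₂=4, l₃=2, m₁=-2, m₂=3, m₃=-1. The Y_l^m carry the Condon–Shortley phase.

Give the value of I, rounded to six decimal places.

Checks pass: Σm=0; 10 even; l₃=2∈[0,8].
(2·4+1)(2·4+1)(2·2+1) = 405
Δ: 6! 2! 2! / 11! → 1/13860
sum: t=2:+1/192 t=3:−1/36 t=4:+1/192 = -5/288
3j²(4 4 2; 0 0 0) = Δ·Π!·Σ² = 20/693  (sign -1)
sum: t=5:−1/240 t=6:+1/1440 = -1/288
3j²(4 4 2; -2 3 -1) = Δ·Π!·Σ² = 5/132  (sign +1)
combine: 4πI² = 405·20/693·5/132 = 375/847
take √, sign -1: I = -0.18770204

-0.187702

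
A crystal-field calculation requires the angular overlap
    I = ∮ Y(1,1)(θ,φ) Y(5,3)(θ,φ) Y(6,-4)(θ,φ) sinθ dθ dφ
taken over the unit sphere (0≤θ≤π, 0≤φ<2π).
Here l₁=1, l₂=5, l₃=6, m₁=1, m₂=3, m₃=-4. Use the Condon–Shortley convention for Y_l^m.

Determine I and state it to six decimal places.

0.274090

Checks pass: Σm=0; 12 even; l₃=6∈[4,6].
(2·1+1)(2·5+1)(2·6+1) = 429
Δ: 0! 2! 10! / 13! → 1/858
sum: t=0:+1/14400 = 1/14400
3j²(1 5 6; 0 0 0) = Δ·Π!·Σ² = 6/143  (sign +1)
sum: t=0:+1/161280 = 1/161280
3j²(1 5 6; 1 3 -4) = Δ·Π!·Σ² = 15/286  (sign +1)
combine: 4πI² = 429·6/143·15/286 = 135/143
take √, sign +1: I = 0.27409047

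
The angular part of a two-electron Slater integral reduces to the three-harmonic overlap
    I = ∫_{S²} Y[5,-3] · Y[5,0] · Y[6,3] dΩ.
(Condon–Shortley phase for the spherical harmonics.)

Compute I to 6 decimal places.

0.132857

Checks pass: Σm=0; 16 even; l₃=6∈[0,10].
(2·5+1)(2·5+1)(2·6+1) = 1573
Δ: 4! 6! 6! / 17! → 1/28588560
sum: t=0:+1/345600 t=1:−1/13824 t=2:+1/5184 t=3:−1/13824 t=4:+1/345600 = 7/129600
3j²(5 5 6; 0 0 0) = Δ·Π!·Σ² = 80/7293  (sign +1)
sum: t=2:+1/103680 t=3:−1/34560 t=4:+1/138240 = -1/82944
3j²(5 5 6; -3 0 3) = Δ·Π!·Σ² = 125/9724  (sign +1)
combine: 4πI² = 1573·80/7293·125/9724 = 2500/11271
take √, sign +1: I = 0.13285682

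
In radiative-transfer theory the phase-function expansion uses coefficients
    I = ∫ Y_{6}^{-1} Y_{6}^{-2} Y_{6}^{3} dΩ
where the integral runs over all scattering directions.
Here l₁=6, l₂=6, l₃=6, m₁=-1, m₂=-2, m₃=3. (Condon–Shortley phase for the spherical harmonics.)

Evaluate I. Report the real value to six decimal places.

-0.055657

m-sum 0 ✓  L=18 even ✓  0≤6≤12 ✓
Π(2lᵢ+1) = 13×13×13 = 2197
triangle coeff Δ(6,6,6) = 1/325909584
Σ_t [0,6]: t=0:+1/373248000 t=1:−1/1728000 t=2:+1/110592 t=3:−1/46656 t=4:+1/110592 t=5:−1/1728000 t=6:+1/373248000 = -7/1555200
(3j)²=400/46189 [(6 6 6; 0 0 0)], sign=-1
Σ_t [1,4]: t=1:−1/3110400 t=2:+1/276480 t=3:−1/207360 t=4:+1/1244160 = -1/1382400
(3j)²=189/92378 [(6 6 6; -1 -2 3)], sign=+1
⇒ 4πI² = 491400/12623809
I = (-1)√(491400/12623809/(4π)) = -0.05565670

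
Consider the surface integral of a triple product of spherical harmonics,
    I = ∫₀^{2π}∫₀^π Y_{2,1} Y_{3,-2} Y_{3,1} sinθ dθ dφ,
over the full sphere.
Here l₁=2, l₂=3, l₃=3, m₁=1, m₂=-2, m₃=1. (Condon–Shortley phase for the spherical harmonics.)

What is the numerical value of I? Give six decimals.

m-sum 0 ✓  L=8 even ✓  1≤3≤5 ✓
Π(2lᵢ+1) = 5×7×7 = 245
triangle coeff Δ(2,3,3) = 1/3780
Σ_t [0,2]: t=0:+1/24 t=1:−1/4 t=2:+1/24 = -1/6
(3j)²=4/105 [(2 3 3; 0 0 0)], sign=+1
Σ_t [0,1]: t=0:+1/12 t=1:−1/48 = 1/16
(3j)²=1/28 [(2 3 3; 1 -2 1)], sign=+1
⇒ 4πI² = 1/3
I = (+1)√(1/3/(4π)) = 0.16286750

0.162868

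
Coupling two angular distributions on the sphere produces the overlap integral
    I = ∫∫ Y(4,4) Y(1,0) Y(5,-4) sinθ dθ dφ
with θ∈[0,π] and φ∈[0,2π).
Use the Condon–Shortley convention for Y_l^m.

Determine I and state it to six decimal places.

Rules hold: Σm=0, L=10 even, 3≤5≤5.
N = 9·3·11 = 297
Δ = 0!·8!·2!/11! = 1/495
Racah Σ t=0..0: t=0:+1/576 = 1/576
⇒ 3j(4 1 5; 0 0 0)² = 5/99, sgn -1
Racah Σ t=0..0: t=0:+1/40320 = 1/40320
⇒ 3j(4 1 5; 4 0 -4)² = 1/55, sgn -1
4πI² = N·(3j₀)²·(3jₘ)² = 3/11
I = +1·√(0.272727/4π) = 0.14731920

0.147319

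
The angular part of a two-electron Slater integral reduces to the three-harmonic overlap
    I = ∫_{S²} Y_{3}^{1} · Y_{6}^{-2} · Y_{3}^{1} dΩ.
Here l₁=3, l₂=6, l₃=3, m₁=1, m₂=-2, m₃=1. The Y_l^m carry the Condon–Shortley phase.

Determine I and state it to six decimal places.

m-sum 0 ✓  L=12 even ✓  3≤3≤9 ✓
Π(2lᵢ+1) = 7×13×7 = 637
triangle coeff Δ(3,6,3) = 1/12012
Σ_t [3,3]: t=3:−1/1296 = -1/1296
(3j)²=100/3003 [(3 6 3; 0 0 0)], sign=+1
Σ_t [2,2]: t=2:+1/2304 = 1/2304
(3j)²=5/143 [(3 6 3; 1 -2 1)], sign=+1
⇒ 4πI² = 3500/4719
I = (+1)√(3500/4719/(4π)) = 0.24294284

0.242943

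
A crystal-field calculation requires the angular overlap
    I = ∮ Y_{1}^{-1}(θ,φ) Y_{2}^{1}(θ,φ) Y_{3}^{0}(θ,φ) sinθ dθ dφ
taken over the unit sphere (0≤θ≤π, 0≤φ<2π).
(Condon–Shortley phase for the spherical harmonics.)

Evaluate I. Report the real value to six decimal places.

0.143048

m-sum 0 ✓  L=6 even ✓  1≤3≤3 ✓
Π(2lᵢ+1) = 3×5×7 = 105
triangle coeff Δ(1,2,3) = 1/105
Σ_t [0,0]: t=0:+1/4 = 1/4
(3j)²=3/35 [(1 2 3; 0 0 0)], sign=-1
Σ_t [0,0]: t=0:+1/12 = 1/12
(3j)²=1/35 [(1 2 3; -1 1 0)], sign=-1
⇒ 4πI² = 9/35
I = (+1)√(9/35/(4π)) = 0.14304817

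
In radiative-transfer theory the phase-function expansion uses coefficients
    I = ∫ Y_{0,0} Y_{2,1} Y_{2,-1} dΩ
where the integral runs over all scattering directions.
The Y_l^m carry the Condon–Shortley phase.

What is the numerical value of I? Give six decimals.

Checks pass: Σm=0; 4 even; l₃=2∈[2,2].
(2·0+1)(2·2+1)(2·2+1) = 25
Δ: 0! 0! 4! / 5! → 1/5
sum: t=0:+1/4 = 1/4
3j²(0 2 2; 0 0 0) = Δ·Π!·Σ² = 1/5  (sign +1)
sum: t=0:+1/6 = 1/6
3j²(0 2 2; 0 1 -1) = Δ·Π!·Σ² = 1/5  (sign -1)
combine: 4πI² = 25·1/5·1/5 = 1/1
take √, sign -1: I = -0.28209479

-0.282095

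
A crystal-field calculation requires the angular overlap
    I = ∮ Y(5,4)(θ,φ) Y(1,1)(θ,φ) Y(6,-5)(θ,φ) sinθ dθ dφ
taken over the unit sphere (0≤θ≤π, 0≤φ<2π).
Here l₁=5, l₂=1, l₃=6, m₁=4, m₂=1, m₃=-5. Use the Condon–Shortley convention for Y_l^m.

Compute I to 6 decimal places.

-0.303018

Rules hold: Σm=0, L=12 even, 4≤6≤6.
N = 11·3·13 = 429
Δ = 0!·10!·2!/13! = 1/858
Racah Σ t=0..0: t=0:+1/14400 = 1/14400
⇒ 3j(5 1 6; 0 0 0)² = 6/143, sgn +1
Racah Σ t=0..0: t=0:+1/725760 = 1/725760
⇒ 3j(5 1 6; 4 1 -5)² = 5/78, sgn -1
4πI² = N·(3j₀)²·(3jₘ)² = 15/13
I = -1·√(1.15385/4π) = -0.30301841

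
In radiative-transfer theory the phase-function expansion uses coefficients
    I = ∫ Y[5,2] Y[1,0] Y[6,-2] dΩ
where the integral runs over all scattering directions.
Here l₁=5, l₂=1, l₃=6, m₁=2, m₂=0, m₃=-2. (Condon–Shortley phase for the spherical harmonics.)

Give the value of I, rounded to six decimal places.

0.231133

Checks pass: Σm=0; 12 even; l₃=6∈[4,6].
(2·5+1)(2·1+1)(2·6+1) = 429
Δ: 0! 10! 2! / 13! → 1/858
sum: t=0:+1/14400 = 1/14400
3j²(5 1 6; 0 0 0) = Δ·Π!·Σ² = 6/143  (sign +1)
sum: t=0:+1/30240 = 1/30240
3j²(5 1 6; 2 0 -2) = Δ·Π!·Σ² = 16/429  (sign +1)
combine: 4πI² = 429·6/143·16/429 = 96/143
take √, sign +1: I = 0.23113338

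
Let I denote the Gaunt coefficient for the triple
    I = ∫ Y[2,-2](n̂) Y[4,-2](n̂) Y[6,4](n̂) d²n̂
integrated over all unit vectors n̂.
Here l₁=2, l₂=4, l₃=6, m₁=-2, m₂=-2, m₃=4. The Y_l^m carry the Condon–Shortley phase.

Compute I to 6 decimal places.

0.230476

m-sum 0 ✓  L=12 even ✓  2≤6≤6 ✓
Π(2lᵢ+1) = 5×9×13 = 585
triangle coeff Δ(2,4,6) = 1/6435
Σ_t [0,0]: t=0:+1/2304 = 1/2304
(3j)²=5/143 [(2 4 6; 0 0 0)], sign=+1
Σ_t [0,0]: t=0:+1/34560 = 1/34560
(3j)²=14/429 [(2 4 6; -2 -2 4)], sign=+1
⇒ 4πI² = 1050/1573
I = (+1)√(1050/1573/(4π)) = 0.23047581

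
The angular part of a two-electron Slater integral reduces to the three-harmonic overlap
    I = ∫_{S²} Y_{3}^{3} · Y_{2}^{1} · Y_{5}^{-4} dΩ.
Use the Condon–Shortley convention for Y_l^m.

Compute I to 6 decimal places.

0.219610

m-sum 0 ✓  L=10 even ✓  1≤5≤5 ✓
Π(2lᵢ+1) = 7×5×11 = 385
triangle coeff Δ(3,2,5) = 1/2310
Σ_t [0,0]: t=0:+1/144 = 1/144
(3j)²=10/231 [(3 2 5; 0 0 0)], sign=-1
Σ_t [0,0]: t=0:+1/4320 = 1/4320
(3j)²=2/55 [(3 2 5; 3 1 -4)], sign=-1
⇒ 4πI² = 20/33
I = (+1)√(20/33/(4π)) = 0.21961050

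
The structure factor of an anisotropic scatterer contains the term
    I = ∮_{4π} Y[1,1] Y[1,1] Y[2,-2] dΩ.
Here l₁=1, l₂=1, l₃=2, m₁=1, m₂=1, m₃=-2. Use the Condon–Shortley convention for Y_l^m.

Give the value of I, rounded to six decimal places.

Rules hold: Σm=0, L=4 even, 0≤2≤2.
N = 3·3·5 = 45
Δ = 0!·2!·2!/5! = 1/30
Racah Σ t=0..0: t=0:+1/1 = 1/1
⇒ 3j(1 1 2; 0 0 0)² = 2/15, sgn +1
Racah Σ t=0..0: t=0:+1/4 = 1/4
⇒ 3j(1 1 2; 1 1 -2)² = 1/5, sgn +1
4πI² = N·(3j₀)²·(3jₘ)² = 6/5
I = +1·√(1.2/4π) = 0.30901936

0.309019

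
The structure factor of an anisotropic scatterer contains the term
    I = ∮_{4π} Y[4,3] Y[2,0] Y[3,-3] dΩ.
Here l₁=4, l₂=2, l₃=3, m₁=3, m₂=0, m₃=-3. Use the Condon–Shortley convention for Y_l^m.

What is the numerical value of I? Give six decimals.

0.000000

Σlᵢ=9 odd — θ-integrand is odd under cosθ→−cosθ; I=0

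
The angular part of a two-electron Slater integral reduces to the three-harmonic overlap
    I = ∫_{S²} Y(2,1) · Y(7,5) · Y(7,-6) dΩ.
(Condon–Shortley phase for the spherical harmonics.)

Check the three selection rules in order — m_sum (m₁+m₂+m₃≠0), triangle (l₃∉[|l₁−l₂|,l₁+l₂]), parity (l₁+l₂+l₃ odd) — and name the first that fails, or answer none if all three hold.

azimuthal sum: 1 + 5 − 6 = 0  ✓
5 ≤ 7 ≤ 9 (triangle on l)  ✓
L = 2 + 7 + 7 = 16 (even)  ✓

none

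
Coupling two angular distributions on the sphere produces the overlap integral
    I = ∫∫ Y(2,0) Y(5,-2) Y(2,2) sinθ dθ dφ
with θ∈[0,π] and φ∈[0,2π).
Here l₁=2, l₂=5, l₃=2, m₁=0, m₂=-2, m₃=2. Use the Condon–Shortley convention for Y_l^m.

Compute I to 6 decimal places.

l₃=2 ∉ [3,7] — triangle fails ⇒ I = 0

0.000000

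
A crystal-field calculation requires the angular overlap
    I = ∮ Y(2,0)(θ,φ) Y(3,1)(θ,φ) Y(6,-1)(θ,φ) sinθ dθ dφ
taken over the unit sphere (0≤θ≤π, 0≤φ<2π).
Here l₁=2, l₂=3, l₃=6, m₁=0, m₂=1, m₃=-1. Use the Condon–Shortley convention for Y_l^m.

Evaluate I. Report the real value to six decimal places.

triangle: need 1≤l₃≤5, have 6; I=0

0.000000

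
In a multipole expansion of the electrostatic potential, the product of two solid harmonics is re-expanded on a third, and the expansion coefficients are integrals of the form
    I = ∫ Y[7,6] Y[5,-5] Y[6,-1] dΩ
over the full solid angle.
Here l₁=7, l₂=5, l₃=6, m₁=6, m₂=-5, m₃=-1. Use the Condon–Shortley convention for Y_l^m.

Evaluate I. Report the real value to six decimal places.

Rules hold: Σm=0, L=18 even, 2≤6≤12.
N = 15·11·13 = 2145
Δ = 6!·8!·4!/19! = 1/174594420
Racah Σ t=1..5: t=1:−1/4147200 t=2:+1/207360 t=3:−1/82944 t=4:+1/207360 t=5:−1/4147200 = -1/345600
⇒ 3j(7 5 6; 0 0 0)² = 420/46189, sgn -1
Racah Σ t=0..0: t=0:+1/87091200 = 1/87091200
⇒ 3j(7 5 6; 6 -5 -1)² = 10/969, sgn -1
4πI² = N·(3j₀)²·(3jₘ)² = 21000/104329
I = +1·√(0.201286/4π) = 0.12656167

0.126562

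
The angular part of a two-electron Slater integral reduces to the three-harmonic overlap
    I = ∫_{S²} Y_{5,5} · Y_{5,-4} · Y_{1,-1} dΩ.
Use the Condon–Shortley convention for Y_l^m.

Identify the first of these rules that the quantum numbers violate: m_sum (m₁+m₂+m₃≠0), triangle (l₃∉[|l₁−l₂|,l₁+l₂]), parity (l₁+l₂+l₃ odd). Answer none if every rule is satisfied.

azimuthal sum: 5 − 4 − 1 = 0  ✓
0 ≤ 1 ≤ 10 (triangle on l)  ✓
L = 5 + 5 + 1 = 11 (odd)  ✗

parity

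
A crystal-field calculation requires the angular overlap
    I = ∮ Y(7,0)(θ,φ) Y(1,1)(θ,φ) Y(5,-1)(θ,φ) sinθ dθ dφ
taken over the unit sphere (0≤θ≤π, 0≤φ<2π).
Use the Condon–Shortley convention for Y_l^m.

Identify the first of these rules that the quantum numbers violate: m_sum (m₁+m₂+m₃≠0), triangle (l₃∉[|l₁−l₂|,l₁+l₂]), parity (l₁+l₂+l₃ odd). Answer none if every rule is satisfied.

azimuthal sum: 0 + 1 − 1 = 0  ✓
6 ≤ 5 ≤ 8 (triangle on l)  ✗
L = 7 + 1 + 5 = 13 (odd)

triangle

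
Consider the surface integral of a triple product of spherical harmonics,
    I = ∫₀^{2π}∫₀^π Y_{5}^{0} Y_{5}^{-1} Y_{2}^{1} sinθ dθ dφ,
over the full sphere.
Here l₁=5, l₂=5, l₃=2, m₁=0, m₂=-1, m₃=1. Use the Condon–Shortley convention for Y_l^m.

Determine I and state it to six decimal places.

-0.036166

Rules hold: Σm=0, L=12 even, 0≤2≤10.
N = 11·11·5 = 605
Δ = 8!·2!·2!/13! = 1/38610
Racah Σ t=3..5: t=3:−1/2880 t=4:+1/576 t=5:−1/2880 = 1/960
⇒ 3j(5 5 2; 0 0 0)² = 10/429, sgn +1
Racah Σ t=3..4: t=3:−1/1440 t=4:+1/1152 = 1/5760
⇒ 3j(5 5 2; 0 -1 1)² = 1/858, sgn -1
4πI² = N·(3j₀)²·(3jₘ)² = 25/1521
I = -1·√(0.0164366/4π) = -0.03616600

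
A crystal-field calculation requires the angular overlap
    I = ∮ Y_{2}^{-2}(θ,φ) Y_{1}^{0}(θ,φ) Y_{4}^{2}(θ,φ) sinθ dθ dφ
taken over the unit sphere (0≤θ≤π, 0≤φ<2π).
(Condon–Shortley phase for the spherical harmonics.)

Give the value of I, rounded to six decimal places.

triangle: need 1≤l₃≤3, have 4; I=0

0.000000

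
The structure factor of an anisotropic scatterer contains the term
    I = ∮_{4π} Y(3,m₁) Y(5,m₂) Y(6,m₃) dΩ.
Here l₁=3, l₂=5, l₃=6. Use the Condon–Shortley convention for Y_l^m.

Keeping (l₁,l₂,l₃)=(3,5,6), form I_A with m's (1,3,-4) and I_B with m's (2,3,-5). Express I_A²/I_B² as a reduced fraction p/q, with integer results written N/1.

Shared (l₁,l₂,l₃)=(3,5,6): N and (l;000)² cancel in I_A²/I_B².
A: Δ = 2!·4!·8!/15! = 1/675675; Racah Σ t=0..2: t=0:+1/322560 t=1:−1/30240 t=2:+1/69120 = -1/64512; ⇒ 3j(3 5 6; 1 3 -4)² = 10/1001, sgn -1
B: Δ = 2!·4!·8!/15! = 1/675675; Racah Σ t=0..1: t=0:+1/483840 t=1:−1/120960 = -1/161280; ⇒ 3j(3 5 6; 2 3 -5)² = 2/91, sgn +1
I_A²/I_B² = (10/1001)/(2/91) = 5/11

5/11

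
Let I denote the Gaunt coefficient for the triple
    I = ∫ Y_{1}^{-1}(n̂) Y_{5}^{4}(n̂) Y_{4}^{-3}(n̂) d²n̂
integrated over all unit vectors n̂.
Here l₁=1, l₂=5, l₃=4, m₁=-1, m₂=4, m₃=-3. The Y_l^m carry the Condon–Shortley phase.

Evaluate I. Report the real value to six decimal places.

m-sum 0 ✓  L=10 even ✓  4≤4≤6 ✓
Π(2lᵢ+1) = 3×11×9 = 297
triangle coeff Δ(1,5,4) = 1/495
Σ_t [1,1]: t=1:−1/576 = -1/576
(3j)²=5/99 [(1 5 4; 0 0 0)], sign=-1
Σ_t [2,2]: t=2:+1/10080 = 1/10080
(3j)²=4/55 [(1 5 4; -1 4 -3)], sign=-1
⇒ 4πI² = 12/11
I = (+1)√(12/11/(4π)) = 0.29463840

0.294638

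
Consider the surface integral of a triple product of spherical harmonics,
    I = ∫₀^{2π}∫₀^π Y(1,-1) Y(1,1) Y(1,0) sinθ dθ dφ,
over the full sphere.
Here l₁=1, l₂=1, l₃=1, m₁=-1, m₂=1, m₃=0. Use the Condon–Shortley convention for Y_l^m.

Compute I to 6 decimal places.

Σlᵢ=3 odd — θ-integrand is odd under cosθ→−cosθ; I=0

0.000000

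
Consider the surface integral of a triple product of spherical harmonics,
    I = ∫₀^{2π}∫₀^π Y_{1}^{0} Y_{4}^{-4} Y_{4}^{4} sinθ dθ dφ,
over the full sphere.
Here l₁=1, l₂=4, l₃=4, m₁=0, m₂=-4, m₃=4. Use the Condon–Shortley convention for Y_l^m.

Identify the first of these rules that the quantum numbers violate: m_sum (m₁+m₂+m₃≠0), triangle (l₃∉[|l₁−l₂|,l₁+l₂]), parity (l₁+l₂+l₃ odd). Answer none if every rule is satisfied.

parity

azimuthal sum: 0 − 4 + 4 = 0  ✓
3 ≤ 4 ≤ 5 (triangle on l)  ✓
L = 1 + 4 + 4 = 9 (odd)  ✗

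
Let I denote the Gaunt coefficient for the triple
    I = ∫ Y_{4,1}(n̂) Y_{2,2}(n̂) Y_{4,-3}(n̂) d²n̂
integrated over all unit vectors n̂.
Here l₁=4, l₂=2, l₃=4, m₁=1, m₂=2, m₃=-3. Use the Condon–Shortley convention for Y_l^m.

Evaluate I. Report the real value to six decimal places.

0.159270

Rules hold: Σm=0, L=10 even, 2≤4≤6.
N = 9·5·9 = 405
Δ = 2!·6!·2!/11! = 1/13860
Racah Σ t=0..2: t=0:+1/192 t=1:−1/36 t=2:+1/192 = -5/288
⇒ 3j(4 2 4; 0 0 0)² = 20/693, sgn -1
Racah Σ t=2..2: t=2:+1/480 = 1/480
⇒ 3j(4 2 4; 1 2 -3)² = 3/110, sgn -1
4πI² = N·(3j₀)²·(3jₘ)² = 270/847
I = +1·√(0.318772/4π) = 0.15927046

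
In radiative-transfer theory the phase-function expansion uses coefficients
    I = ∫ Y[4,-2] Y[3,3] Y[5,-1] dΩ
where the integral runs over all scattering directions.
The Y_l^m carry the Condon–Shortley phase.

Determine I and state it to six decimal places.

0.143662

m-sum 0 ✓  L=12 even ✓  1≤5≤7 ✓
Π(2lᵢ+1) = 9×7×11 = 693
triangle coeff Δ(4,3,5) = 1/180180
Σ_t [0,2]: t=0:+1/576 t=1:−1/144 t=2:+1/576 = -1/288
(3j)²=20/1001 [(4 3 5; 0 0 0)], sign=+1
Σ_t [2,2]: t=2:+1/2304 = 1/2304
(3j)²=75/4004 [(4 3 5; -2 3 -1)], sign=+1
⇒ 4πI² = 3375/13013
I = (+1)√(3375/13013/(4π)) = 0.14366244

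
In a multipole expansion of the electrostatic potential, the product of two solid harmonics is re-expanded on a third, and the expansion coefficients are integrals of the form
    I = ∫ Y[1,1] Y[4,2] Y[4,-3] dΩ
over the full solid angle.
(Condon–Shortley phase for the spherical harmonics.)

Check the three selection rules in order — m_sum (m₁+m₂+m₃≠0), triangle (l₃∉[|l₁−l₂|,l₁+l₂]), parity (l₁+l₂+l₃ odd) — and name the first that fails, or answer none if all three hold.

m₁+m₂+m₃ = 1 + 2 − 3 = 0  ✓
triangle: |1−4|=3 ≤ l₃=4 ≤ 1+4=5  ✓
parity: l₁+l₂+l₃ = 9 is odd  ✗

parity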